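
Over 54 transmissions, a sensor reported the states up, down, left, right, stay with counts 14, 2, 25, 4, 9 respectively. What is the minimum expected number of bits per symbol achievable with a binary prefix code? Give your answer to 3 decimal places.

1.926 bits/symbol

Probabilities are the counts divided by 54.
Repeatedly combine the two least-probable nodes; the expected code length is the sum of the merged weights.
merge 1/27 + 2/27 → 1/9
merge 1/9 + 1/6 → 5/18
merge 7/27 + 5/18 → 29/54
merge 25/54 + 29/54 → 1
L = 1/9 + 5/18 + 29/54 + 1 = 52/27 ≈ 1.926 bits/symbol.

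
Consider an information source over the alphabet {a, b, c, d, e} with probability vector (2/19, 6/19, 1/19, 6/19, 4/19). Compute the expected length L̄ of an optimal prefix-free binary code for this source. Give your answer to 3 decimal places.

Repeatedly combine the two least-probable nodes; the expected code length is the sum of the merged weights.
merge 1/19 + 2/19 → 3/19
merge 3/19 + 4/19 → 7/19
merge 6/19 + 6/19 → 12/19
merge 7/19 + 12/19 → 1
L = 3/19 + 7/19 + 12/19 + 1 = 41/19 ≈ 2.158 bits/symbol.

2.158 bits/symbol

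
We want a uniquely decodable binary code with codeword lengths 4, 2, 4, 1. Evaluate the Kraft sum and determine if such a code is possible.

With common denominator 2^4 = 16: Σ 2^(−ℓᵢ) = 1/16 + 4/16 + 1/16 + 8/16 = 14/16 = 0.875.
Kraft's inequality requires Σ ≤ 1; here Σ = 0.875 ≤ 1, so such a prefix code exists.

0.875; yes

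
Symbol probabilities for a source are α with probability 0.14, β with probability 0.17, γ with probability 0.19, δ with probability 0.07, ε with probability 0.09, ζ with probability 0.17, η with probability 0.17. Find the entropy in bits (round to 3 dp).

H = −Σ pᵢ log₂ pᵢ.
−0.14·log₂(0.14) = 0.3971
−0.17·log₂(0.17) = 0.4346
−0.19·log₂(0.19) = 0.4552
−0.07·log₂(0.07) = 0.2686
−0.09·log₂(0.09) = 0.3127
−0.17·log₂(0.17) = 0.4346
−0.17·log₂(0.17) = 0.4346
Sum ≈ 2.7373 → 2.737 bits.

2.737 bits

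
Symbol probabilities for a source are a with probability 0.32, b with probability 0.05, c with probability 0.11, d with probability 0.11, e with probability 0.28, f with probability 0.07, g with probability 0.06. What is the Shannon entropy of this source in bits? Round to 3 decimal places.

2.469 bits

H = −Σ pᵢ log₂ pᵢ.
−0.32·log₂(0.32) = 0.5260
−0.05·log₂(0.05) = 0.2161
−0.11·log₂(0.11) = 0.3503
−0.11·log₂(0.11) = 0.3503
−0.28·log₂(0.28) = 0.5142
−0.07·log₂(0.07) = 0.2686
−0.06·log₂(0.06) = 0.2435
Sum ≈ 2.4690 → 2.469 bits.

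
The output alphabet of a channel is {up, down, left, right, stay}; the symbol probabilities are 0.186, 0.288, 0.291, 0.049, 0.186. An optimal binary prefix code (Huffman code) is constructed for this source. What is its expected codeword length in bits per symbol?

2.235 bits/symbol

Repeatedly combine the two least-probable nodes; the expected code length is the sum of the merged weights.
merge 49/1000 + 93/500 → 47/200
merge 93/500 + 47/200 → 421/1000
merge 36/125 + 291/1000 → 579/1000
merge 421/1000 + 579/1000 → 1
L = 47/200 + 421/1000 + 579/1000 + 1 = 447/200 = 2.235 bits/symbol.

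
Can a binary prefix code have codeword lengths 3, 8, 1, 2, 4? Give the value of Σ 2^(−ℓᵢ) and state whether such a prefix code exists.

0.94140625; yes

With common denominator 2^8 = 256: Σ 2^(−ℓᵢ) = 32/256 + 1/256 + 128/256 + 64/256 + 16/256 = 241/256 = 0.94140625.
Kraft's inequality requires Σ ≤ 1; here Σ = 0.94140625 ≤ 1, so such a prefix code exists.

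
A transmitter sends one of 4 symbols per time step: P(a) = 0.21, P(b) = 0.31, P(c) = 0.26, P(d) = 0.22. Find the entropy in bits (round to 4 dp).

H = −Σ pᵢ log₂ pᵢ.
−0.21·log₂(0.21) = 0.4728
−0.31·log₂(0.31) = 0.5238
−0.26·log₂(0.26) = 0.5053
−0.22·log₂(0.22) = 0.4806
Sum ≈ 1.9825 → 1.9825 bits.

1.9825 bits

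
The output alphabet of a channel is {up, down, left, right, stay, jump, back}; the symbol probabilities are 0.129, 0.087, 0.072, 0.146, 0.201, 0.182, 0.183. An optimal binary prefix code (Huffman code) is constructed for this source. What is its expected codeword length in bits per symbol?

Repeatedly combine the two least-probable nodes; the expected code length is the sum of the merged weights.
merge 9/125 + 87/1000 → 159/1000
merge 129/1000 + 73/500 → 11/40
merge 159/1000 + 91/500 → 341/1000
merge 183/1000 + 201/1000 → 48/125
merge 11/40 + 341/1000 → 77/125
merge 48/125 + 77/125 → 1
L = 159/1000 + 11/40 + 341/1000 + 48/125 + 77/125 + 1 = 111/40 = 2.775 bits/symbol.

2.775 bits/symbol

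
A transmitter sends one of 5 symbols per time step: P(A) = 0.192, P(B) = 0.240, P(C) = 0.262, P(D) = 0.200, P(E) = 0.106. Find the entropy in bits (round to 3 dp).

H = −Σ pᵢ log₂ pᵢ.
−0.192·log₂(0.192) = 0.4571
−0.240·log₂(0.240) = 0.4941
−0.262·log₂(0.262) = 0.5063
−0.200·log₂(0.200) = 0.4644
−0.106·log₂(0.106) = 0.3432
Sum ≈ 2.2651 → 2.265 bits.

2.265 bits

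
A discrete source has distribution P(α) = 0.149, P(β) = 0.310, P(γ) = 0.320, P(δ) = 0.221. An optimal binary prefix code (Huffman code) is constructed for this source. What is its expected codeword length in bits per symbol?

Repeatedly combine the two least-probable nodes; the expected code length is the sum of the merged weights.
merge 149/1000 + 221/1000 → 37/100
merge 31/100 + 8/25 → 63/100
merge 37/100 + 63/100 → 1
L = 37/100 + 63/100 + 1 = 2 bits/symbol.

2 bits/symbol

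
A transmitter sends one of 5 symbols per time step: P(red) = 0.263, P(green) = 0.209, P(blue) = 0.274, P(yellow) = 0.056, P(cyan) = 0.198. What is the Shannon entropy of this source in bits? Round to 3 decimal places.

H = −Σ pᵢ log₂ pᵢ.
−0.263·log₂(0.263) = 0.5068
−0.209·log₂(0.209) = 0.4720
−0.274·log₂(0.274) = 0.5118
−0.056·log₂(0.056) = 0.2329
−0.198·log₂(0.198) = 0.4626
Sum ≈ 2.1860 → 2.186 bits.

2.186 bits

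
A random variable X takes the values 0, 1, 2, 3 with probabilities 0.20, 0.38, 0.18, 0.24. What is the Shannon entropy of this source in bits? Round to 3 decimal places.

H = −Σ pᵢ log₂ pᵢ.
−0.20·log₂(0.20) = 0.4644
−0.38·log₂(0.38) = 0.5305
−0.18·log₂(0.18) = 0.4453
−0.24·log₂(0.24) = 0.4941
Sum ≈ 1.9343 → 1.934 bits.

1.934 bits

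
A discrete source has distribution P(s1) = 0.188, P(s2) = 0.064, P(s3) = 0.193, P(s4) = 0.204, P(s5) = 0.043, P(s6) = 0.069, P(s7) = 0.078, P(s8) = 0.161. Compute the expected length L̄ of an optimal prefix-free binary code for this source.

2.857 bits/symbol

Repeatedly combine the two least-probable nodes; the expected code length is the sum of the merged weights.
merge 43/1000 + 8/125 → 107/1000
merge 69/1000 + 39/500 → 147/1000
merge 107/1000 + 147/1000 → 127/500
merge 161/1000 + 47/250 → 349/1000
merge 193/1000 + 51/250 → 397/1000
merge 127/500 + 349/1000 → 603/1000
merge 397/1000 + 603/1000 → 1
L = 107/1000 + 147/1000 + 127/500 + 349/1000 + 397/1000 + 603/1000 + 1 = 2857/1000 = 2.857 bits/symbol.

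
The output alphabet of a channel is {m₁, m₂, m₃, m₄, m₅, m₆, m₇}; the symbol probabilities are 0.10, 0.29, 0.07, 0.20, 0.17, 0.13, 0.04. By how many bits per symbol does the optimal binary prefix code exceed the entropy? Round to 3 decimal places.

Entropy H = −Σ p log₂ p ≈ 2.5860 bits.
Huffman merges: 1/25+7/100→11/100; 1/10+11/100→21/100; 13/100+17/100→3/10; 1/5+21/100→41/100; 29/100+3/10→59/100; 41/100+59/100→1. L = 131/50 ≈ 2.6200.
L − H = 2.6200 − 2.5860 = 0.034 bits.

0.034 bits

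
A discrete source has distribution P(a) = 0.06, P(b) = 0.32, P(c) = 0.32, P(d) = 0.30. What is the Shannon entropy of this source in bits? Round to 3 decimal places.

H = −Σ pᵢ log₂ pᵢ.
−0.06·log₂(0.06) = 0.2435
−0.32·log₂(0.32) = 0.5260
−0.32·log₂(0.32) = 0.5260
−0.30·log₂(0.30) = 0.5211
Sum ≈ 1.8167 → 1.817 bits.

1.817 bits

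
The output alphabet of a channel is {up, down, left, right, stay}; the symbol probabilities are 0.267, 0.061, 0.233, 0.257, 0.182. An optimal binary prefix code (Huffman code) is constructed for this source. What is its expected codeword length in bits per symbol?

2.243 bits/symbol

Repeatedly combine the two least-probable nodes; the expected code length is the sum of the merged weights.
merge 61/1000 + 91/500 → 243/1000
merge 233/1000 + 243/1000 → 119/250
merge 257/1000 + 267/1000 → 131/250
merge 119/250 + 131/250 → 1
L = 243/1000 + 119/250 + 131/250 + 1 = 2243/1000 = 2.243 bits/symbol.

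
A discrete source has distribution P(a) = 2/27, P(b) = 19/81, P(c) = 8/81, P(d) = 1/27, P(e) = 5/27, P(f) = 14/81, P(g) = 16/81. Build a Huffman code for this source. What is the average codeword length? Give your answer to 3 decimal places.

Repeatedly combine the two least-probable nodes; the expected code length is the sum of the merged weights.
merge 1/27 + 2/27 → 1/9
merge 8/81 + 1/9 → 17/81
merge 14/81 + 5/27 → 29/81
merge 16/81 + 17/81 → 11/27
merge 19/81 + 29/81 → 16/27
merge 11/27 + 16/27 → 1
L = 1/9 + 17/81 + 29/81 + 11/27 + 16/27 + 1 = 217/81 ≈ 2.679 bits/symbol.

2.679 bits/symbol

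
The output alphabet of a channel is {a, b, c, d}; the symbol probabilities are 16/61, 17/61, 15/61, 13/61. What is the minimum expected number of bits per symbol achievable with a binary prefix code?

2 bits/symbol

Repeatedly combine the two least-probable nodes; the expected code length is the sum of the merged weights.
merge 13/61 + 15/61 → 28/61
merge 16/61 + 17/61 → 33/61
merge 28/61 + 33/61 → 1
L = 28/61 + 33/61 + 1 = 2 bits/symbol.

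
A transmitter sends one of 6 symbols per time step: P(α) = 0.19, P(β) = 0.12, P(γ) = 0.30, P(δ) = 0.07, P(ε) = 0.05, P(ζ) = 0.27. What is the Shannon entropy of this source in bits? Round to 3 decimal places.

2.338 bits

H = −Σ pᵢ log₂ pᵢ.
−0.19·log₂(0.19) = 0.4552
−0.12·log₂(0.12) = 0.3671
−0.30·log₂(0.30) = 0.5211
−0.07·log₂(0.07) = 0.2686
−0.05·log₂(0.05) = 0.2161
−0.27·log₂(0.27) = 0.5100
Sum ≈ 2.3381 → 2.338 bits.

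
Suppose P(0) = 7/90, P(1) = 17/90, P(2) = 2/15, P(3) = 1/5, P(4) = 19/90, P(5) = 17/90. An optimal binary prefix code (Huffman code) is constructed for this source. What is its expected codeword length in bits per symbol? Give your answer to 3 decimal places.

Repeatedly combine the two least-probable nodes; the expected code length is the sum of the merged weights.
merge 7/90 + 2/15 → 19/90
merge 17/90 + 17/90 → 17/45
merge 1/5 + 19/90 → 37/90
merge 19/90 + 17/45 → 53/90
merge 37/90 + 53/90 → 1
L = 19/90 + 17/45 + 37/90 + 53/90 + 1 = 233/90 ≈ 2.589 bits/symbol.

2.589 bits/symbol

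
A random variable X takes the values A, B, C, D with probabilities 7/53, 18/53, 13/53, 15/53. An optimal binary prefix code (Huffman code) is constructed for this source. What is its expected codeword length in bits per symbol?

2 bits/symbol

Repeatedly combine the two least-probable nodes; the expected code length is the sum of the merged weights.
merge 7/53 + 13/53 → 20/53
merge 15/53 + 18/53 → 33/53
merge 20/53 + 33/53 → 1
L = 20/53 + 33/53 + 1 = 2 bits/symbol.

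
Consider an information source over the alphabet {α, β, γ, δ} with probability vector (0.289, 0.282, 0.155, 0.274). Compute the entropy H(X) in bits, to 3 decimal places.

H = −Σ pᵢ log₂ pᵢ.
−0.289·log₂(0.289) = 0.5176
−0.282·log₂(0.282) = 0.5150
−0.155·log₂(0.155) = 0.4169
−0.274·log₂(0.274) = 0.5118
Sum ≈ 1.9612 → 1.961 bits.

1.961 bits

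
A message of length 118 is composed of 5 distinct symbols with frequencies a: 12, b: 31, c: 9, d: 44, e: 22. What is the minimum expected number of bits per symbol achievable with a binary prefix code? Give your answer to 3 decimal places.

Probabilities are the counts divided by 118.
Repeatedly combine the two least-probable nodes; the expected code length is the sum of the merged weights.
merge 9/118 + 6/59 → 21/118
merge 21/118 + 11/59 → 43/118
merge 31/118 + 43/118 → 37/59
merge 22/59 + 37/59 → 1
L = 21/118 + 43/118 + 37/59 + 1 = 128/59 ≈ 2.169 bits/symbol.

2.169 bits/symbol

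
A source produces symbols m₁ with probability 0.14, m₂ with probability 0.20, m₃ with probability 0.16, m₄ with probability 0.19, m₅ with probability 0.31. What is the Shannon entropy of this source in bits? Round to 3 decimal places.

H = −Σ pᵢ log₂ pᵢ.
−0.14·log₂(0.14) = 0.3971
−0.20·log₂(0.20) = 0.4644
−0.16·log₂(0.16) = 0.4230
−0.19·log₂(0.19) = 0.4552
−0.31·log₂(0.31) = 0.5238
Sum ≈ 2.2635 → 2.264 bits.

2.264 bits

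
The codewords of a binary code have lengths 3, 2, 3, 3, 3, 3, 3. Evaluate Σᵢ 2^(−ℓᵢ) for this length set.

With common denominator 2^3 = 8: Σ 2^(−ℓᵢ) = 1/8 + 2/8 + 1/8 + 1/8 + 1/8 + 1/8 + 1/8 = 8/8 = 1.

1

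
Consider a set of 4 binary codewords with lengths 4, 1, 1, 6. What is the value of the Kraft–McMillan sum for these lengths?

1.078125

With common denominator 2^6 = 64: Σ 2^(−ℓᵢ) = 4/64 + 32/64 + 32/64 + 1/64 = 69/64 = 1.078125.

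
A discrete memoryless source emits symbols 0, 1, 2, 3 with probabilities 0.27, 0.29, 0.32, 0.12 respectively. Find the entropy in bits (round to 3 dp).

1.921 bits

H = −Σ pᵢ log₂ pᵢ.
−0.27·log₂(0.27) = 0.5100
−0.29·log₂(0.29) = 0.5179
−0.32·log₂(0.32) = 0.5260
−0.12·log₂(0.12) = 0.3671
Sum ≈ 1.9210 → 1.921 bits.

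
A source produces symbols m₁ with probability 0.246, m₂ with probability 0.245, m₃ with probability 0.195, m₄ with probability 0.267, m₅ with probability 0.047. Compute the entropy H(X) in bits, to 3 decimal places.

H = −Σ pᵢ log₂ pᵢ.
−0.246·log₂(0.246) = 0.4977
−0.245·log₂(0.245) = 0.4971
−0.195·log₂(0.195) = 0.4599
−0.267·log₂(0.267) = 0.5087
−0.047·log₂(0.047) = 0.2073
Sum ≈ 2.1707 → 2.171 bits.

2.171 bits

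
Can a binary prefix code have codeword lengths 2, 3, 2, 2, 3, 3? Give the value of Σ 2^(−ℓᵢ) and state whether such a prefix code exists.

With common denominator 2^3 = 8: Σ 2^(−ℓᵢ) = 2/8 + 1/8 + 2/8 + 2/8 + 1/8 + 1/8 = 9/8 = 1.125.
Kraft's inequality requires Σ ≤ 1; here Σ = 1.125 > 1, so no such prefix code exists.

1.125; no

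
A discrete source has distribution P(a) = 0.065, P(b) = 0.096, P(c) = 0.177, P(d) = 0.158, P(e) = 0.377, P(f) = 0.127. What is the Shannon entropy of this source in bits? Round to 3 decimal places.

H = −Σ pᵢ log₂ pᵢ.
−0.065·log₂(0.065) = 0.2563
−0.096·log₂(0.096) = 0.3246
−0.177·log₂(0.177) = 0.4422
−0.158·log₂(0.158) = 0.4206
−0.377·log₂(0.377) = 0.5306
−0.127·log₂(0.127) = 0.3781
Sum ≈ 2.3523 → 2.352 bits.

2.352 bits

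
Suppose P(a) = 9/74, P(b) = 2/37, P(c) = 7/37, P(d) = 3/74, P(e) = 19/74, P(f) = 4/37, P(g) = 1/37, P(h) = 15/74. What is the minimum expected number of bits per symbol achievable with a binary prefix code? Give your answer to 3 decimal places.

Repeatedly combine the two least-probable nodes; the expected code length is the sum of the merged weights.
merge 1/37 + 3/74 → 5/74
merge 2/37 + 5/74 → 9/74
merge 4/37 + 9/74 → 17/74
merge 9/74 + 7/37 → 23/74
merge 15/74 + 17/74 → 16/37
merge 19/74 + 23/74 → 21/37
merge 16/37 + 21/37 → 1
L = 5/74 + 9/74 + 17/74 + 23/74 + 16/37 + 21/37 + 1 = 101/37 ≈ 2.730 bits/symbol.

2.730 bits/symbol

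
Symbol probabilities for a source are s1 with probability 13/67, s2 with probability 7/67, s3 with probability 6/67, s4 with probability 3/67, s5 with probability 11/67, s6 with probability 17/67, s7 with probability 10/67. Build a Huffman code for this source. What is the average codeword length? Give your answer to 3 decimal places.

Repeatedly combine the two least-probable nodes; the expected code length is the sum of the merged weights.
merge 3/67 + 6/67 → 9/67
merge 7/67 + 9/67 → 16/67
merge 10/67 + 11/67 → 21/67
merge 13/67 + 16/67 → 29/67
merge 17/67 + 21/67 → 38/67
merge 29/67 + 38/67 → 1
L = 9/67 + 16/67 + 21/67 + 29/67 + 38/67 + 1 = 180/67 ≈ 2.687 bits/symbol.

2.687 bits/symbol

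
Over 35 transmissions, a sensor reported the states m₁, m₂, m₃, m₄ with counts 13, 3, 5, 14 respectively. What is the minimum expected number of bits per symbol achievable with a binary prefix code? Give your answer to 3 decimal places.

Probabilities are the counts divided by 35.
Repeatedly combine the two least-probable nodes; the expected code length is the sum of the merged weights.
merge 3/35 + 1/7 → 8/35
merge 8/35 + 13/35 → 3/5
merge 2/5 + 3/5 → 1
L = 8/35 + 3/5 + 1 = 64/35 ≈ 1.829 bits/symbol.

1.829 bits/symbol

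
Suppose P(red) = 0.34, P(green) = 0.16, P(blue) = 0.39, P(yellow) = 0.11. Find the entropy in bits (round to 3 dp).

1.832 bits

H = −Σ pᵢ log₂ pᵢ.
−0.34·log₂(0.34) = 0.5292
−0.16·log₂(0.16) = 0.4230
−0.39·log₂(0.39) = 0.5298
−0.11·log₂(0.11) = 0.3503
Sum ≈ 1.8323 → 1.832 bits.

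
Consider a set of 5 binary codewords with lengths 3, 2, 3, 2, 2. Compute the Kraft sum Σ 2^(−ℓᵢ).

1

With common denominator 2^3 = 8: Σ 2^(−ℓᵢ) = 1/8 + 2/8 + 1/8 + 2/8 + 2/8 = 8/8 = 1.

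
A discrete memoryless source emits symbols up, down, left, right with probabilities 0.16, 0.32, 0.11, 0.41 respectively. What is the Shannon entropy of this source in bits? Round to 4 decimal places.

1.8267 bits

H = −Σ pᵢ log₂ pᵢ.
−0.16·log₂(0.16) = 0.4230
−0.32·log₂(0.32) = 0.5260
−0.11·log₂(0.11) = 0.3503
−0.41·log₂(0.41) = 0.5274
Sum ≈ 1.8267 → 1.8267 bits.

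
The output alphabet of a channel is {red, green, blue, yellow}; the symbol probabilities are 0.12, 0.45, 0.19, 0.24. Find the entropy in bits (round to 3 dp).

H = −Σ pᵢ log₂ pᵢ.
−0.12·log₂(0.12) = 0.3671
−0.45·log₂(0.45) = 0.5184
−0.19·log₂(0.19) = 0.4552
−0.24·log₂(0.24) = 0.4941
Sum ≈ 1.8348 → 1.835 bits.

1.835 bits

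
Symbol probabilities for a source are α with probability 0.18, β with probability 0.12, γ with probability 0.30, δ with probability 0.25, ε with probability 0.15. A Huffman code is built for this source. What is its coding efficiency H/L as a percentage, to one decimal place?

98.9%

Entropy H = −Σ p log₂ p ≈ 2.2440 bits.
Huffman merges: 3/25+3/20→27/100; 9/50+1/4→43/100; 27/100+3/10→57/100; 43/100+57/100→1. L = 227/100 ≈ 2.2700.
Efficiency = H/L = 2.2440/2.2700 = 98.9%.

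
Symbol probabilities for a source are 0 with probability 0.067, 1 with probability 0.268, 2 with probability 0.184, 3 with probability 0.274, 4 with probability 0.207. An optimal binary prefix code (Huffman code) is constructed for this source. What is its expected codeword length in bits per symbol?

Repeatedly combine the two least-probable nodes; the expected code length is the sum of the merged weights.
merge 67/1000 + 23/125 → 251/1000
merge 207/1000 + 251/1000 → 229/500
merge 67/250 + 137/500 → 271/500
merge 229/500 + 271/500 → 1
L = 251/1000 + 229/500 + 271/500 + 1 = 2251/1000 = 2.251 bits/symbol.

2.251 bits/symbol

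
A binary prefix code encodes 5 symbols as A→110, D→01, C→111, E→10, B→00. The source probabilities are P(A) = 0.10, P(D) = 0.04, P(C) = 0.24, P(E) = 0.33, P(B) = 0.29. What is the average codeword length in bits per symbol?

2.34 bits/symbol

L̄ = Σ pᵢ·ℓᵢ = 0.10·3 + 0.04·2 + 0.24·3 + 0.33·2 + 0.29·2 = 2.34 bits/symbol.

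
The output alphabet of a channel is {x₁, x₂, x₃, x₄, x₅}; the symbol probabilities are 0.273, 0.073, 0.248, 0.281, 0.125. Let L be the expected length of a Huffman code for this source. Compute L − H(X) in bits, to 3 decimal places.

0.023 bits

Entropy H = −Σ p log₂ p ≈ 2.1755 bits.
Huffman merges: 73/1000+1/8→99/500; 99/500+31/125→223/500; 273/1000+281/1000→277/500; 223/500+277/500→1. L = 1099/500 ≈ 2.1980.
L − H = 2.1980 − 2.1755 = 0.023 bits.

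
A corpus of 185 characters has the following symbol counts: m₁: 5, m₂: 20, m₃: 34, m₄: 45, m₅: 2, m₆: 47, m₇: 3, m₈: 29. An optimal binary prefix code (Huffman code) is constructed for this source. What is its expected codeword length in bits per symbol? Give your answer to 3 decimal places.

2.562 bits/symbol

Probabilities are the counts divided by 185.
Repeatedly combine the two least-probable nodes; the expected code length is the sum of the merged weights.
merge 2/185 + 3/185 → 1/37
merge 1/37 + 1/37 → 2/37
merge 2/37 + 4/37 → 6/37
merge 29/185 + 6/37 → 59/185
merge 34/185 + 9/37 → 79/185
merge 47/185 + 59/185 → 106/185
merge 79/185 + 106/185 → 1
L = 1/37 + 2/37 + 6/37 + 59/185 + 79/185 + 106/185 + 1 = 474/185 ≈ 2.562 bits/symbol.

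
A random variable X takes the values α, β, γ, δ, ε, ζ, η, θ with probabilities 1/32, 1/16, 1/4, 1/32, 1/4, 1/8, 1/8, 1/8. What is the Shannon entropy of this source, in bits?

Each probability is a power of 1/2, so log₂(1/p) is an integer.
H = Σ p·log₂(1/p) = 1/32·5 + 1/16·4 + 1/4·2 + 1/32·5 + 1/4·2 + 1/8·3 + 1/8·3 + 1/8·3 = 2.6875 bits.

2.6875 bits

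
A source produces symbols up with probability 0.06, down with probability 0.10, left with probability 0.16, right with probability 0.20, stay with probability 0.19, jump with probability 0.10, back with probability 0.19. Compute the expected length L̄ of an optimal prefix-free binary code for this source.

2.77 bits/symbol

Repeatedly combine the two least-probable nodes; the expected code length is the sum of the merged weights.
merge 3/50 + 1/10 → 4/25
merge 1/10 + 4/25 → 13/50
merge 4/25 + 19/100 → 7/20
merge 19/100 + 1/5 → 39/100
merge 13/50 + 7/20 → 61/100
merge 39/100 + 61/100 → 1
L = 4/25 + 13/50 + 7/20 + 39/100 + 61/100 + 1 = 277/100 = 2.77 bits/symbol.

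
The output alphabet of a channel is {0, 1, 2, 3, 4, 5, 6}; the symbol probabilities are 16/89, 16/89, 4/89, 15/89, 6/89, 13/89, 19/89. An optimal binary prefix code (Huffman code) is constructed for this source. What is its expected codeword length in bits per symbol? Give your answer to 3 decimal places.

2.719 bits/symbol

Repeatedly combine the two least-probable nodes; the expected code length is the sum of the merged weights.
merge 4/89 + 6/89 → 10/89
merge 10/89 + 13/89 → 23/89
merge 15/89 + 16/89 → 31/89
merge 16/89 + 19/89 → 35/89
merge 23/89 + 31/89 → 54/89
merge 35/89 + 54/89 → 1
L = 10/89 + 23/89 + 31/89 + 35/89 + 54/89 + 1 = 242/89 ≈ 2.719 bits/symbol.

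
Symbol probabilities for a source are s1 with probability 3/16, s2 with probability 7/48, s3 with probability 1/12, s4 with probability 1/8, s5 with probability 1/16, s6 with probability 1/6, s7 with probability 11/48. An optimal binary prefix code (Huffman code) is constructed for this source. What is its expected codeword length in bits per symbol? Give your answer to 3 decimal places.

Repeatedly combine the two least-probable nodes; the expected code length is the sum of the merged weights.
merge 1/16 + 1/12 → 7/48
merge 1/8 + 7/48 → 13/48
merge 7/48 + 1/6 → 5/16
merge 3/16 + 11/48 → 5/12
merge 13/48 + 5/16 → 7/12
merge 5/12 + 7/12 → 1
L = 7/48 + 13/48 + 5/16 + 5/12 + 7/12 + 1 = 131/48 ≈ 2.729 bits/symbol.

2.729 bits/symbol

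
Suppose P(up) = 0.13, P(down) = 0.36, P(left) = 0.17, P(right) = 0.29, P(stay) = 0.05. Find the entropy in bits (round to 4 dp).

H = −Σ pᵢ log₂ pᵢ.
−0.13·log₂(0.13) = 0.3826
−0.36·log₂(0.36) = 0.5306
−0.17·log₂(0.17) = 0.4346
−0.29·log₂(0.29) = 0.5179
−0.05·log₂(0.05) = 0.2161
Sum ≈ 2.0818 → 2.0818 bits.

2.0818 bits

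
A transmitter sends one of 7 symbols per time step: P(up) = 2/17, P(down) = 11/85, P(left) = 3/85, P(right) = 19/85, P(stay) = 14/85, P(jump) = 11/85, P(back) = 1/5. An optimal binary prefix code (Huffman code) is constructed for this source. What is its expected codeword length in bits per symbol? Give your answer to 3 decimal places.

Repeatedly combine the two least-probable nodes; the expected code length is the sum of the merged weights.
merge 3/85 + 2/17 → 13/85
merge 11/85 + 11/85 → 22/85
merge 13/85 + 14/85 → 27/85
merge 1/5 + 19/85 → 36/85
merge 22/85 + 27/85 → 49/85
merge 36/85 + 49/85 → 1
L = 13/85 + 22/85 + 27/85 + 36/85 + 49/85 + 1 = 232/85 ≈ 2.729 bits/symbol.

2.729 bits/symbol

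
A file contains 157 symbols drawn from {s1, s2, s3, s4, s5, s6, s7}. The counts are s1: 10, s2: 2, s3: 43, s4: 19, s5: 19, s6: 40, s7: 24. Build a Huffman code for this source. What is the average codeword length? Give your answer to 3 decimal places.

2.548 bits/symbol

Probabilities are the counts divided by 157.
Repeatedly combine the two least-probable nodes; the expected code length is the sum of the merged weights.
merge 2/157 + 10/157 → 12/157
merge 12/157 + 19/157 → 31/157
merge 19/157 + 24/157 → 43/157
merge 31/157 + 40/157 → 71/157
merge 43/157 + 43/157 → 86/157
merge 71/157 + 86/157 → 1
L = 12/157 + 31/157 + 43/157 + 71/157 + 86/157 + 1 = 400/157 ≈ 2.548 bits/symbol.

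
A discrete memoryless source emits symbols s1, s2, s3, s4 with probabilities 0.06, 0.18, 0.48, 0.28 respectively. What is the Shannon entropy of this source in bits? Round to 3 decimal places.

1.711 bits

H = −Σ pᵢ log₂ pᵢ.
−0.06·log₂(0.06) = 0.2435
−0.18·log₂(0.18) = 0.4453
−0.48·log₂(0.48) = 0.5083
−0.28·log₂(0.28) = 0.5142
Sum ≈ 1.7113 → 1.711 bits.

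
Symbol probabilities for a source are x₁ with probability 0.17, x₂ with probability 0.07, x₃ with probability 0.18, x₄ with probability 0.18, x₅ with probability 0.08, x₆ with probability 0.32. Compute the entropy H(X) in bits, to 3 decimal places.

2.411 bits

H = −Σ pᵢ log₂ pᵢ.
−0.17·log₂(0.17) = 0.4346
−0.07·log₂(0.07) = 0.2686
−0.18·log₂(0.18) = 0.4453
−0.18·log₂(0.18) = 0.4453
−0.08·log₂(0.08) = 0.2915
−0.32·log₂(0.32) = 0.5260
Sum ≈ 2.4113 → 2.411 bits.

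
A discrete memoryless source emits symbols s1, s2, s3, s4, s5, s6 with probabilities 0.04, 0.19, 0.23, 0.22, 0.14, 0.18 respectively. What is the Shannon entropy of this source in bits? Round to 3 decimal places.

2.452 bits

H = −Σ pᵢ log₂ pᵢ.
−0.04·log₂(0.04) = 0.1858
−0.19·log₂(0.19) = 0.4552
−0.23·log₂(0.23) = 0.4877
−0.22·log₂(0.22) = 0.4806
−0.14·log₂(0.14) = 0.3971
−0.18·log₂(0.18) = 0.4453
Sum ≈ 2.4516 → 2.452 bits.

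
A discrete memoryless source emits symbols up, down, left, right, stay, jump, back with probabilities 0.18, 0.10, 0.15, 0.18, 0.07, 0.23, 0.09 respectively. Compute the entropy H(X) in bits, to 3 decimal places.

H = −Σ pᵢ log₂ pᵢ.
−0.18·log₂(0.18) = 0.4453
−0.10·log₂(0.10) = 0.3322
−0.15·log₂(0.15) = 0.4105
−0.18·log₂(0.18) = 0.4453
−0.07·log₂(0.07) = 0.2686
−0.23·log₂(0.23) = 0.4877
−0.09·log₂(0.09) = 0.3127
Sum ≈ 2.7022 → 2.702 bits.

2.702 bits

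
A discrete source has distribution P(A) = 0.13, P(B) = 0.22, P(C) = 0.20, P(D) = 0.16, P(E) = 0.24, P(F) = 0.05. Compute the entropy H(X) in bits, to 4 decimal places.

H = −Σ pᵢ log₂ pᵢ.
−0.13·log₂(0.13) = 0.3826
−0.22·log₂(0.22) = 0.4806
−0.20·log₂(0.20) = 0.4644
−0.16·log₂(0.16) = 0.4230
−0.24·log₂(0.24) = 0.4941
−0.05·log₂(0.05) = 0.2161
Sum ≈ 2.4609 → 2.4609 bits.

2.4609 bits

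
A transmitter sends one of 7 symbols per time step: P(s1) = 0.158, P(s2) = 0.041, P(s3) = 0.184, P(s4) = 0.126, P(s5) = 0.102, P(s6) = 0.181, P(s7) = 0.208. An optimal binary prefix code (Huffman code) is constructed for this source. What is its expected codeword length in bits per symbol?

2.751 bits/symbol

Repeatedly combine the two least-probable nodes; the expected code length is the sum of the merged weights.
merge 41/1000 + 51/500 → 143/1000
merge 63/500 + 143/1000 → 269/1000
merge 79/500 + 181/1000 → 339/1000
merge 23/125 + 26/125 → 49/125
merge 269/1000 + 339/1000 → 76/125
merge 49/125 + 76/125 → 1
L = 143/1000 + 269/1000 + 339/1000 + 49/125 + 76/125 + 1 = 2751/1000 = 2.751 bits/symbol.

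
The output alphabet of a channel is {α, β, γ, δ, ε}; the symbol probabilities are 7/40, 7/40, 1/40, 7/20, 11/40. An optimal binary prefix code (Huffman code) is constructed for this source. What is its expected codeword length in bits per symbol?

Repeatedly combine the two least-probable nodes; the expected code length is the sum of the merged weights.
merge 1/40 + 7/40 → 1/5
merge 7/40 + 1/5 → 3/8
merge 11/40 + 7/20 → 5/8
merge 3/8 + 5/8 → 1
L = 1/5 + 3/8 + 5/8 + 1 = 11/5 = 2.2 bits/symbol.

2.2 bits/symbol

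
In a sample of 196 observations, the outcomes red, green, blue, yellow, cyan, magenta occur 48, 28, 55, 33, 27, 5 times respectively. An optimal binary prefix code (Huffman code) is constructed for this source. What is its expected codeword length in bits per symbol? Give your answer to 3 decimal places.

Probabilities are the counts divided by 196.
Repeatedly combine the two least-probable nodes; the expected code length is the sum of the merged weights.
merge 5/196 + 27/196 → 8/49
merge 1/7 + 8/49 → 15/49
merge 33/196 + 12/49 → 81/196
merge 55/196 + 15/49 → 115/196
merge 81/196 + 115/196 → 1
L = 8/49 + 15/49 + 81/196 + 115/196 + 1 = 121/49 ≈ 2.469 bits/symbol.

2.469 bits/symbol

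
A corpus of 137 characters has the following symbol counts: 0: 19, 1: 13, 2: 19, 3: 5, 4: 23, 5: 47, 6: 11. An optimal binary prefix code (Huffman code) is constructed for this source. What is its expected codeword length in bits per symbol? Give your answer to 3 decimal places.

2.606 bits/symbol

Probabilities are the counts divided by 137.
Repeatedly combine the two least-probable nodes; the expected code length is the sum of the merged weights.
merge 5/137 + 11/137 → 16/137
merge 13/137 + 16/137 → 29/137
merge 19/137 + 19/137 → 38/137
merge 23/137 + 29/137 → 52/137
merge 38/137 + 47/137 → 85/137
merge 52/137 + 85/137 → 1
L = 16/137 + 29/137 + 38/137 + 52/137 + 85/137 + 1 = 357/137 ≈ 2.606 bits/symbol.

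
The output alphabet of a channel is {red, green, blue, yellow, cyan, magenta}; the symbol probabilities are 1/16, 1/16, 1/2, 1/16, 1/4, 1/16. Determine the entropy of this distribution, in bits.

Each probability is a power of 1/2, so log₂(1/p) is an integer.
H = Σ p·log₂(1/p) = 1/16·4 + 1/16·4 + 1/2·1 + 1/16·4 + 1/4·2 + 1/16·4 = 2 bits.

2 bits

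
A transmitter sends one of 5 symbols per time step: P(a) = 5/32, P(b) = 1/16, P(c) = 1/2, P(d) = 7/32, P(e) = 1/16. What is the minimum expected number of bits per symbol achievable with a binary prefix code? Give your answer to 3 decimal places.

Repeatedly combine the two least-probable nodes; the expected code length is the sum of the merged weights.
merge 1/16 + 1/16 → 1/8
merge 1/8 + 5/32 → 9/32
merge 7/32 + 9/32 → 1/2
merge 1/2 + 1/2 → 1
L = 1/8 + 9/32 + 1/2 + 1 = 61/32 ≈ 1.906 bits/symbol.

1.906 bits/symbol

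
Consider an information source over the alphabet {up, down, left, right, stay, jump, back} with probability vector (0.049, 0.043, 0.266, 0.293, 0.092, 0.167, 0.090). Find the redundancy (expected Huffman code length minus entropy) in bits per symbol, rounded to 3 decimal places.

0.037 bits

Entropy H = −Σ p log₂ p ≈ 2.4961 bits.
Huffman merges: 43/1000+49/1000→23/250; 9/100+23/250→91/500; 23/250+167/1000→259/1000; 91/500+259/1000→441/1000; 133/500+293/1000→559/1000; 441/1000+559/1000→1. L = 2533/1000 ≈ 2.5330.
L − H = 2.5330 − 2.4961 = 0.037 bits.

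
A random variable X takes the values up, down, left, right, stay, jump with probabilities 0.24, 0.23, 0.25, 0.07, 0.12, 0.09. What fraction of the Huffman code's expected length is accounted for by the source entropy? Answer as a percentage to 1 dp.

99.6%

Entropy H = −Σ p log₂ p ≈ 2.4301 bits.
Huffman merges: 7/100+9/100→4/25; 3/25+4/25→7/25; 23/100+6/25→47/100; 1/4+7/25→53/100; 47/100+53/100→1. L = 61/25 ≈ 2.4400.
Efficiency = H/L = 2.4301/2.4400 = 99.6%.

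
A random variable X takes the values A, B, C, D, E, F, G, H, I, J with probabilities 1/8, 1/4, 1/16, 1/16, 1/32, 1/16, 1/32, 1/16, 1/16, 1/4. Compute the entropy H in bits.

Each probability is a power of 1/2, so log₂(1/p) is an integer.
H = Σ p·log₂(1/p) = 1/8·3 + 1/4·2 + 1/16·4 + 1/16·4 + 1/32·5 + 1/16·4 + 1/32·5 + 1/16·4 + 1/16·4 + 1/4·2 = 2.9375 bits.

2.9375 bits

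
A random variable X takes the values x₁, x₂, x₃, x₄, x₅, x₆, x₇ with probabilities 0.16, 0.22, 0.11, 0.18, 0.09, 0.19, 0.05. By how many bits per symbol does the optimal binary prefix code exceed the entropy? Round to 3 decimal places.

0.047 bits

Entropy H = −Σ p log₂ p ≈ 2.6832 bits.
Huffman merges: 1/20+9/100→7/50; 11/100+7/50→1/4; 4/25+9/50→17/50; 19/100+11/50→41/100; 1/4+17/50→59/100; 41/100+59/100→1. L = 273/100 ≈ 2.7300.
L − H = 2.7300 − 2.6832 = 0.047 bits.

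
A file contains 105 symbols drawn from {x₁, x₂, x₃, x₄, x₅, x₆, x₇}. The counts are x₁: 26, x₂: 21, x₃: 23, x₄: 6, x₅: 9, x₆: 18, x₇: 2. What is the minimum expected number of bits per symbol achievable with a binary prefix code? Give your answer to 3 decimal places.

Probabilities are the counts divided by 105.
Repeatedly combine the two least-probable nodes; the expected code length is the sum of the merged weights.
merge 2/105 + 2/35 → 8/105
merge 8/105 + 3/35 → 17/105
merge 17/105 + 6/35 → 1/3
merge 1/5 + 23/105 → 44/105
merge 26/105 + 1/3 → 61/105
merge 44/105 + 61/105 → 1
L = 8/105 + 17/105 + 1/3 + 44/105 + 61/105 + 1 = 18/7 ≈ 2.571 bits/symbol.

2.571 bits/symbol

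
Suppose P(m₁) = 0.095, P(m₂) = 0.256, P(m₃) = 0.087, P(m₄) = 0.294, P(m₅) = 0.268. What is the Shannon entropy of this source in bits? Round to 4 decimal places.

2.1607 bits

H = −Σ pᵢ log₂ pᵢ.
−0.095·log₂(0.095) = 0.3226
−0.256·log₂(0.256) = 0.5032
−0.087·log₂(0.087) = 0.3065
−0.294·log₂(0.294) = 0.5192
−0.268·log₂(0.268) = 0.5091
Sum ≈ 2.1607 → 2.1607 bits.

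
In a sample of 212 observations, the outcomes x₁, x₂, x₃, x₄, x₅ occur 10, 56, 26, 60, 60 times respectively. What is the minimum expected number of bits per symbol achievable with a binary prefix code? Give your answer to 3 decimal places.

Probabilities are the counts divided by 212.
Repeatedly combine the two least-probable nodes; the expected code length is the sum of the merged weights.
merge 5/106 + 13/106 → 9/53
merge 9/53 + 14/53 → 23/53
merge 15/53 + 15/53 → 30/53
merge 23/53 + 30/53 → 1
L = 9/53 + 23/53 + 30/53 + 1 = 115/53 ≈ 2.170 bits/symbol.

2.170 bits/symbol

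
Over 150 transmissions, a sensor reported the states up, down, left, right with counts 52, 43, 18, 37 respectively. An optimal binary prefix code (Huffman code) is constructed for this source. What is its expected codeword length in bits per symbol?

2 bits/symbol

Probabilities are the counts divided by 150.
Repeatedly combine the two least-probable nodes; the expected code length is the sum of the merged weights.
merge 3/25 + 37/150 → 11/30
merge 43/150 + 26/75 → 19/30
merge 11/30 + 19/30 → 1
L = 11/30 + 19/30 + 1 = 2 bits/symbol.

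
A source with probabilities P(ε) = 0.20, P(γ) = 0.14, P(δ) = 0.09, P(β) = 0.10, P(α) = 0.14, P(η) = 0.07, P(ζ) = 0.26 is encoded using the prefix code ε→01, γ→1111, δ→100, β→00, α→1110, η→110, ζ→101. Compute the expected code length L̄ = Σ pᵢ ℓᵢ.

2.98 bits/symbol

L̄ = Σ pᵢ·ℓᵢ = 0.20·2 + 0.14·4 + 0.09·3 + 0.10·2 + 0.14·4 + 0.07·3 + 0.26·3 = 2.98 bits/symbol.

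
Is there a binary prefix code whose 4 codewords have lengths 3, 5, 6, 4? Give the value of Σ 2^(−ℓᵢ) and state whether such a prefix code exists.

With common denominator 2^6 = 64: Σ 2^(−ℓᵢ) = 8/64 + 2/64 + 1/64 + 4/64 = 15/64 = 0.234375.
Kraft's inequality requires Σ ≤ 1; here Σ = 0.234375 ≤ 1, so such a prefix code exists.

0.234375; yes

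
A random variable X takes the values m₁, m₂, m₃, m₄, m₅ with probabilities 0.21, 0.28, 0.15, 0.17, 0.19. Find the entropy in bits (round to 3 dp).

H = −Σ pᵢ log₂ pᵢ.
−0.21·log₂(0.21) = 0.4728
−0.28·log₂(0.28) = 0.5142
−0.15·log₂(0.15) = 0.4105
−0.17·log₂(0.17) = 0.4346
−0.19·log₂(0.19) = 0.4552
Sum ≈ 2.2874 → 2.287 bits.

2.287 bits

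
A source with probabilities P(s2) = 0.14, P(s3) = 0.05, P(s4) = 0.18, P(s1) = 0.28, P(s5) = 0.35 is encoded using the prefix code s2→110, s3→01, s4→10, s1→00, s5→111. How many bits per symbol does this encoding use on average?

L̄ = Σ pᵢ·ℓᵢ = 0.14·3 + 0.05·2 + 0.18·2 + 0.28·2 + 0.35·3 = 2.49 bits/symbol.

2.49 bits/symbol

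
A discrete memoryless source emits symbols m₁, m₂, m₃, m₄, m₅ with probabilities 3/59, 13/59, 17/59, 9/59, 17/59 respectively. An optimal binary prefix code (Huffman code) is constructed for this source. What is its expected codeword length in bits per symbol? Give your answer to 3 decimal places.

Repeatedly combine the two least-probable nodes; the expected code length is the sum of the merged weights.
merge 3/59 + 9/59 → 12/59
merge 12/59 + 13/59 → 25/59
merge 17/59 + 17/59 → 34/59
merge 25/59 + 34/59 → 1
L = 12/59 + 25/59 + 34/59 + 1 = 130/59 ≈ 2.203 bits/symbol.

2.203 bits/symbol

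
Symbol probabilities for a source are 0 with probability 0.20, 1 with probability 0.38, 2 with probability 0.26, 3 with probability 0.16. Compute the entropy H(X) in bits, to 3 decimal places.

1.923 bits

H = −Σ pᵢ log₂ pᵢ.
−0.20·log₂(0.20) = 0.4644
−0.38·log₂(0.38) = 0.5305
−0.26·log₂(0.26) = 0.5053
−0.16·log₂(0.16) = 0.4230
Sum ≈ 1.9231 → 1.923 bits.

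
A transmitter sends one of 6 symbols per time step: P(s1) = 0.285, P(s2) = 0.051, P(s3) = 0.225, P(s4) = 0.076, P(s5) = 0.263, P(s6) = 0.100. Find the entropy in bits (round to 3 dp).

H = −Σ pᵢ log₂ pᵢ.
−0.285·log₂(0.285) = 0.5161
−0.051·log₂(0.051) = 0.2190
−0.225·log₂(0.225) = 0.4842
−0.076·log₂(0.076) = 0.2826
−0.263·log₂(0.263) = 0.5068
−0.100·log₂(0.100) = 0.3322
Sum ≈ 2.3408 → 2.341 bits.

2.341 bits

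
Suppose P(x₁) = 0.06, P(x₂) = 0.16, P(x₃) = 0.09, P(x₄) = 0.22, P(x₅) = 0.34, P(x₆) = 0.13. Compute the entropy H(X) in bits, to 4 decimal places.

H = −Σ pᵢ log₂ pᵢ.
−0.06·log₂(0.06) = 0.2435
−0.16·log₂(0.16) = 0.4230
−0.09·log₂(0.09) = 0.3127
−0.22·log₂(0.22) = 0.4806
−0.34·log₂(0.34) = 0.5292
−0.13·log₂(0.13) = 0.3826
Sum ≈ 2.3716 → 2.3716 bits.

2.3716 bits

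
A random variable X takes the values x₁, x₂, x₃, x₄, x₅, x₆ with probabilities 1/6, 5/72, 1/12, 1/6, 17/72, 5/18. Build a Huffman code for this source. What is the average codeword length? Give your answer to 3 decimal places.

2.472 bits/symbol

Repeatedly combine the two least-probable nodes; the expected code length is the sum of the merged weights.
merge 5/72 + 1/12 → 11/72
merge 11/72 + 1/6 → 23/72
merge 1/6 + 17/72 → 29/72
merge 5/18 + 23/72 → 43/72
merge 29/72 + 43/72 → 1
L = 11/72 + 23/72 + 29/72 + 43/72 + 1 = 89/36 ≈ 2.472 bits/symbol.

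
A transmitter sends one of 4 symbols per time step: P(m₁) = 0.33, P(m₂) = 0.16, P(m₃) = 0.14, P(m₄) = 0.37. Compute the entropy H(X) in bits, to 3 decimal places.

1.879 bits

H = −Σ pᵢ log₂ pᵢ.
−0.33·log₂(0.33) = 0.5278
−0.16·log₂(0.16) = 0.4230
−0.14·log₂(0.14) = 0.3971
−0.37·log₂(0.37) = 0.5307
Sum ≈ 1.8787 → 1.879 bits.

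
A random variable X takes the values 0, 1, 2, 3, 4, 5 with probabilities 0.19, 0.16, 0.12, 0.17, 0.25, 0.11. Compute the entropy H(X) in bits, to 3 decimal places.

H = −Σ pᵢ log₂ pᵢ.
−0.19·log₂(0.19) = 0.4552
−0.16·log₂(0.16) = 0.4230
−0.12·log₂(0.12) = 0.3671
−0.17·log₂(0.17) = 0.4346
−0.25·log₂(0.25) = 0.5000
−0.11·log₂(0.11) = 0.3503
Sum ≈ 2.5302 → 2.530 bits.

2.530 bits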